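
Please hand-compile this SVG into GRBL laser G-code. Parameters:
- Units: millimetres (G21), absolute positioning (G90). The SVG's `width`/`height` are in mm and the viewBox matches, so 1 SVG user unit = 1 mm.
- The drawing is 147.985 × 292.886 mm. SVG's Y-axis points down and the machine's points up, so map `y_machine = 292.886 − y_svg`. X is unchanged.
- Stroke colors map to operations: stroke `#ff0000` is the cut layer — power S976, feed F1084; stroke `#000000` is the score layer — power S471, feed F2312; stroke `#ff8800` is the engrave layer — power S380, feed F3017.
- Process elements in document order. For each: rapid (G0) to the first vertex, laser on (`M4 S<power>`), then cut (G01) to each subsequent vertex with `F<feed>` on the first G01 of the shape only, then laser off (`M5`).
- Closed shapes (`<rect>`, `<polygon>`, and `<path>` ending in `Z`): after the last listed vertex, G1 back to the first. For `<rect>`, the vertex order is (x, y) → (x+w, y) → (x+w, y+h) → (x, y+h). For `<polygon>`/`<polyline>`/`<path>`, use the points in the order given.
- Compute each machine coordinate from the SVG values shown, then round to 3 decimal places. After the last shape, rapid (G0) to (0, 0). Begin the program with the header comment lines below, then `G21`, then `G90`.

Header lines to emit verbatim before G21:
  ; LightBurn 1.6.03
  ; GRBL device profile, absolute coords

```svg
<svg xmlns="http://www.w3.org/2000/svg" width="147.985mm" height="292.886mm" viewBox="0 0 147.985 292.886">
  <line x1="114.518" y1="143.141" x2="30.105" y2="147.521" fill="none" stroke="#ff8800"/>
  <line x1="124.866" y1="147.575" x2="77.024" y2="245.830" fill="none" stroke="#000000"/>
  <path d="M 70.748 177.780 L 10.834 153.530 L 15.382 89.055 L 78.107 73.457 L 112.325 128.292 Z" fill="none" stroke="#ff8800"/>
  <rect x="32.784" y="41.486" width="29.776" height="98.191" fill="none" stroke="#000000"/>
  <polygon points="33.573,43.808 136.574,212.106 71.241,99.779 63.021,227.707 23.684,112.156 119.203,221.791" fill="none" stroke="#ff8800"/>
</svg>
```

; LightBurn 1.6.03
; GRBL device profile, absolute coords
G21
G90
G0 X114.518 Y149.745
M4 S380
G01 X30.105 Y145.365 F3017
M5
G0 X124.866 Y145.311
M4 S471
G01 X77.024 Y47.056 F2312
M5
G0 X70.748 Y115.106
M4 S380
G01 X10.834 Y139.356 F3017
G01 X15.382 Y203.831
G01 X78.107 Y219.429
G01 X112.325 Y164.594
G01 X70.748 Y115.106
M5
G0 X32.784 Y251.400
M4 S471
G01 X62.560 Y251.400 F2312
G01 X62.560 Y153.209
G01 X32.784 Y153.209
G01 X32.784 Y251.400
M5
G0 X33.573 Y249.078
M4 S380
G01 X136.574 Y80.780 F3017
G01 X71.241 Y193.107
G01 X63.021 Y65.179
G01 X23.684 Y180.730
G01 X119.203 Y71.095
G01 X33.573 Y249.078
M5
G0 X0.000 Y0.000

viewBox `0 0 147.985 292.886` with mm width/height → 1 unit = 1 mm. Flip: y_m = 292.886 − y_svg.

**Shape 1** — `<line>` line segment, stroke `#ff8800` → engrave (S380, F3017). Machine vertices: (114.518,149.745) → (30.105,145.365). Open path.

**Shape 2** — `<line>` line segment, stroke `#000000` → score (S471, F2312). Machine vertices: (124.866,145.311) → (77.024,47.056). Open path.

**Shape 3** — `<path>` regular polygon, stroke `#ff8800` → engrave (S380, F3017). Machine vertices: (70.748,115.106) → (10.834,139.356) → (15.382,203.831) → (78.107,219.429) → (112.325,164.594) → (70.748,115.106). Closed: final G1 returns to the first vertex.

**Shape 4** — `<rect>` rectangle, stroke `#000000` → score (S471, F2312). Machine vertices: (32.784,251.400) → (62.560,251.400) → (62.560,153.209) → (32.784,153.209) → (32.784,251.400). Closed: final G1 returns to the first vertex.

**Shape 5** — `<polygon>` closed polygon, stroke `#ff8800` → engrave (S380, F3017). Machine vertices: (33.573,249.078) → (136.574,80.780) → (71.241,193.107) → (63.021,65.179) → (23.684,180.730) → (119.203,71.095) → (33.573,249.078). Closed: final G1 returns to the first vertex.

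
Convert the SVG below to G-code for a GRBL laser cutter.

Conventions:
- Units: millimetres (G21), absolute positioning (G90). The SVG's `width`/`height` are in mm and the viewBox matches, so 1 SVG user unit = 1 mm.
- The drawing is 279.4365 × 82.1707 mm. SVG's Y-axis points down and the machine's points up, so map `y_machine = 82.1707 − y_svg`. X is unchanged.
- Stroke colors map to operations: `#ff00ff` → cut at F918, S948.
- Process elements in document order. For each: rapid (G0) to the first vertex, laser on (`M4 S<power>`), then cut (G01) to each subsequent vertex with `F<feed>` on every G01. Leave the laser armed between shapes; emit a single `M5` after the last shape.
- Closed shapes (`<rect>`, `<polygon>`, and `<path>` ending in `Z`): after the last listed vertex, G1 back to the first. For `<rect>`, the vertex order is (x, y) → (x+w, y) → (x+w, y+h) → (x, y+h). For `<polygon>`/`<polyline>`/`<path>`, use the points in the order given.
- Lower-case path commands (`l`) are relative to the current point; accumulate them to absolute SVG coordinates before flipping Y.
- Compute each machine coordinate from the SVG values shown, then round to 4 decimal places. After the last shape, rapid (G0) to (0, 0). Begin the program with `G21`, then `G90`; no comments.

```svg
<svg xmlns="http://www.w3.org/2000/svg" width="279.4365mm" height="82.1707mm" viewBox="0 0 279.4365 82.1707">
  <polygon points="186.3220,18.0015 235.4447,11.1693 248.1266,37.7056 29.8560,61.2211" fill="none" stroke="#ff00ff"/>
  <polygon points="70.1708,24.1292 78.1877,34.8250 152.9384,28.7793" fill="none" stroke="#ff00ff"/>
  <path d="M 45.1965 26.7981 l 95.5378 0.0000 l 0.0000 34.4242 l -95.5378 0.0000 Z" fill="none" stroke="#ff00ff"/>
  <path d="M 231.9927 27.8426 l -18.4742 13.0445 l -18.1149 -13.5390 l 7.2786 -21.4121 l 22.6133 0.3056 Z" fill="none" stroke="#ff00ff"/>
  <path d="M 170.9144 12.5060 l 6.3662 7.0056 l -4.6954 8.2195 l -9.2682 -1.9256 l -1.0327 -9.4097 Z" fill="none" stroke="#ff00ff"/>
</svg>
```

1 u = 1 mm; y_m = 82.1707 − y.

[1] `<polygon>` closed polygon, #ff00ff→cut S948 F918: (186.3220,64.1692) → (235.4447,71.0014) → (248.1266,44.4651) → (29.8560,20.9496) → (186.3220,64.1692) (closed)

[2] `<polygon>` closed polygon, #ff00ff→cut S948 F918: (70.1708,58.0415) → (78.1877,47.3457) → (152.9384,53.3914) → (70.1708,58.0415) (closed)

[3] `<path>` rectangle, #ff00ff→cut S948 F918: (45.1965,55.3726) → (140.7343,55.3726) → (140.7343,20.9484) → (45.1965,20.9484) → (45.1965,55.3726) (closed)

[4] `<path>` regular polygon, #ff00ff→cut S948 F918: (231.9927,54.3281) → (213.5185,41.2836) → (195.4036,54.8226) → (202.6822,76.2347) → (225.2955,75.9291) → (231.9927,54.3281) (closed)

[5] `<path>` regular polygon, #ff00ff→cut S948 F918: (170.9144,69.6647) → (177.2806,62.6591) → (172.5852,54.4396) → (163.3170,56.3652) → (162.2843,65.7749) → (170.9144,69.6647) (closed)

G21
G90
G0 X186.3220 Y64.1692
M4 S948
G01 X235.4447 Y71.0014 F918
G01 X248.1266 Y44.4651 F918
G01 X29.8560 Y20.9496 F918
G01 X186.3220 Y64.1692 F918
G0 X70.1708 Y58.0415
M4 S948
G01 X78.1877 Y47.3457 F918
G01 X152.9384 Y53.3914 F918
G01 X70.1708 Y58.0415 F918
G0 X45.1965 Y55.3726
M4 S948
G01 X140.7343 Y55.3726 F918
G01 X140.7343 Y20.9484 F918
G01 X45.1965 Y20.9484 F918
G01 X45.1965 Y55.3726 F918
G0 X231.9927 Y54.3281
M4 S948
G01 X213.5185 Y41.2836 F918
G01 X195.4036 Y54.8226 F918
G01 X202.6822 Y76.2347 F918
G01 X225.2955 Y75.9291 F918
G01 X231.9927 Y54.3281 F918
G0 X170.9144 Y69.6647
M4 S948
G01 X177.2806 Y62.6591 F918
G01 X172.5852 Y54.4396 F918
G01 X163.3170 Y56.3652 F918
G01 X162.2843 Y65.7749 F918
G01 X170.9144 Y69.6647 F918
M5
G0 X0.0000 Y0.0000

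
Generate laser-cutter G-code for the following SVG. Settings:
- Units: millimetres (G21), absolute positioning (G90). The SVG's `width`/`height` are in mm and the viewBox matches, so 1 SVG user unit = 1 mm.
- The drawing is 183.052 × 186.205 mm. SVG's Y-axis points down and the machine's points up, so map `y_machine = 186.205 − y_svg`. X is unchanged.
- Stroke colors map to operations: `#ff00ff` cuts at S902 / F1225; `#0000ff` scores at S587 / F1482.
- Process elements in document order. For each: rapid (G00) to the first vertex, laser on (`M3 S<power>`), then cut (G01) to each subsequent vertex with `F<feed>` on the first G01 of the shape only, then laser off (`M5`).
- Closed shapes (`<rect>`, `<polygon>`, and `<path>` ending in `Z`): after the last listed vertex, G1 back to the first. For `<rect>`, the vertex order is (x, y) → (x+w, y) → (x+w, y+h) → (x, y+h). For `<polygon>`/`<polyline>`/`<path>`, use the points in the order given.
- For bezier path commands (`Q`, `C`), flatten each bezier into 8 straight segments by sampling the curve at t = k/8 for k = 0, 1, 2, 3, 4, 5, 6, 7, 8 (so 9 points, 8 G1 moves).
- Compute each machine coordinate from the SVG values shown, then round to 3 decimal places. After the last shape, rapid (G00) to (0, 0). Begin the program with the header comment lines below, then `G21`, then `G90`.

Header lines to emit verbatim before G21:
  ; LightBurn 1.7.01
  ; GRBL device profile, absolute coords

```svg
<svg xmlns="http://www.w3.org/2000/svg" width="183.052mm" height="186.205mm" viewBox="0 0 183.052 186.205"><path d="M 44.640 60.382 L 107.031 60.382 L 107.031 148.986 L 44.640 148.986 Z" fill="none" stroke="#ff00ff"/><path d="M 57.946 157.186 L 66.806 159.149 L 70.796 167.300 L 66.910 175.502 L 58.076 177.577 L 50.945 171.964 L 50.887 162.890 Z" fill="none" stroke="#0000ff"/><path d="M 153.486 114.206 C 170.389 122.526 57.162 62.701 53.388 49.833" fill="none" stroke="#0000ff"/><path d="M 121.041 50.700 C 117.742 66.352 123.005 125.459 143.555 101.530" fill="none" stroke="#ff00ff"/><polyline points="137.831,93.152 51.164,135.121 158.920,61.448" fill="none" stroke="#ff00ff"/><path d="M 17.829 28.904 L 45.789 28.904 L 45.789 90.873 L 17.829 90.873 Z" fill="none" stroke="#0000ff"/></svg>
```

; LightBurn 1.7.01
; GRBL device profile, absolute coords
G21
G90
G00 X44.640 Y125.823
M3 S902
G01 X107.031 Y125.823 F1225
G01 X107.031 Y37.219
G01 X44.640 Y37.219
G01 X44.640 Y125.823
M5
G00 X57.946 Y29.019
M3 S587
G01 X66.806 Y27.056 F1482
G01 X70.796 Y18.905
G01 X66.910 Y10.703
G01 X58.076 Y8.628
G01 X50.945 Y14.241
G01 X50.887 Y23.315
G01 X57.946 Y29.019
M5
G00 X153.486 Y71.999
M3 S587
G01 X154.193 Y71.848 F1482
G01 X145.507 Y76.738
G01 X130.238 Y85.318
G01 X111.191 Y96.240
G01 X91.175 Y108.155
G01 X72.997 Y119.715
G01 X59.466 Y129.570
G01 X53.388 Y136.372
M5
G00 X121.041 Y135.505
M3 S902
G01 X120.218 Y127.846 F1225
G01 X120.277 Y117.595
G01 X121.296 Y106.234
G01 X123.355 Y95.247
G01 X126.531 Y86.115
G01 X130.904 Y80.321
G01 X136.552 Y79.347
G01 X143.555 Y84.675
M5
G00 X137.831 Y93.053
M3 S902
G01 X51.164 Y51.084 F1225
G01 X158.920 Y124.757
M5
G00 X17.829 Y157.301
M3 S587
G01 X45.789 Y157.301 F1482
G01 X45.789 Y95.332
G01 X17.829 Y95.332
G01 X17.829 Y157.301
M5
G00 X0.000 Y0.000

viewBox `0 0 183.052 186.205` with mm width/height → 1 unit = 1 mm. Flip: y_m = 186.205 − y_svg.

**Shape 1** — `<path>` rectangle, stroke `#ff00ff` → cut (S902, F1225). Machine vertices: (44.640,125.823) → (107.031,125.823) → (107.031,37.219) → (44.640,37.219) → (44.640,125.823). Closed: final G1 returns to the first vertex.

**Shape 2** — `<path>` regular polygon, stroke `#0000ff` → score (S587, F1482). Machine vertices: (57.946,29.019) → (66.806,27.056) → (70.796,18.905) → (66.910,10.703) → (58.076,8.628) → (50.945,14.241) → (50.887,23.315) → (57.946,29.019). Closed: final G1 returns to the first vertex.

**Shape 3** — `<path>` cubic bezier, stroke `#0000ff` → score (S587, F1482). Control points (SVG): P0=(153.486,114.206), P1=(170.389,122.526), P2=(57.162,62.701), P3=(53.388,49.833); sampled at t=k/8. Machine vertices: (153.486,71.999) → (154.193,71.848) → (145.507,76.738) → (130.238,85.318) → (111.191,96.240) → (91.175,108.155) → (72.997,119.715) → (59.466,129.570) → (53.388,136.372). Open path.

**Shape 4** — `<path>` cubic bezier, stroke `#ff00ff` → cut (S902, F1225). Control points (SVG): P0=(121.041,50.700), P1=(117.742,66.352), P2=(123.005,125.459), P3=(143.555,101.530); sampled at t=k/8. Machine vertices: (121.041,135.505) → (120.218,127.846) → (120.277,117.595) → (121.296,106.234) → (123.355,95.247) → (126.531,86.115) → (130.904,80.321) → (136.552,79.347) → (143.555,84.675). Open path.

**Shape 5** — `<polyline>` open polyline, stroke `#ff00ff` → cut (S902, F1225). Machine vertices: (137.831,93.053) → (51.164,51.084) → (158.920,124.757). Open path.

**Shape 6** — `<path>` rectangle, stroke `#0000ff` → score (S587, F1482). Machine vertices: (17.829,157.301) → (45.789,157.301) → (45.789,95.332) → (17.829,95.332) → (17.829,157.301). Closed: final G1 returns to the first vertex.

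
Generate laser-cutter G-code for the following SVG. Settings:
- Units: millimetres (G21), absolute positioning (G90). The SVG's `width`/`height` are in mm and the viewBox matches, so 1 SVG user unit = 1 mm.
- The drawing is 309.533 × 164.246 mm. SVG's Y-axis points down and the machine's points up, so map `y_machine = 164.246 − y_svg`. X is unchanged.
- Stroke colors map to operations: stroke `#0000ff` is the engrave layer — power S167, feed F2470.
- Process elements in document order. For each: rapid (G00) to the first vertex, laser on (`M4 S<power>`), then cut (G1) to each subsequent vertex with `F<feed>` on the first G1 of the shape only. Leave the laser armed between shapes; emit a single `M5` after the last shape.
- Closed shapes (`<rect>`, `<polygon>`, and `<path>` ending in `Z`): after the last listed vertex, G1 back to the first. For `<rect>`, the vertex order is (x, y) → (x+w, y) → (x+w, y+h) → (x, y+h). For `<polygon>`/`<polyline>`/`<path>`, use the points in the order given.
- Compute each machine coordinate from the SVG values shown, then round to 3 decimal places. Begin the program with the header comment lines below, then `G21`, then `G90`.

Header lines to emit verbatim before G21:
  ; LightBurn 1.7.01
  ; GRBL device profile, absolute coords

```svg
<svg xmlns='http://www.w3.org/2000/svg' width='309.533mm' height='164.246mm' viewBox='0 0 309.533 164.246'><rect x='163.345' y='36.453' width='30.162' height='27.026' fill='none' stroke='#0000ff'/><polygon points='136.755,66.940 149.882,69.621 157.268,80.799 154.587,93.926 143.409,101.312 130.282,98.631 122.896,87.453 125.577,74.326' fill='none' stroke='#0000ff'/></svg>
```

; LightBurn 1.7.01
; GRBL device profile, absolute coords
G21
G90
G00 X163.345 Y127.793
M4 S167
G1 X193.507 Y127.793 F2470
G1 X193.507 Y100.767
G1 X163.345 Y100.767
G1 X163.345 Y127.793
G00 X136.755 Y97.306
M4 S167
G1 X149.882 Y94.625 F2470
G1 X157.268 Y83.447
G1 X154.587 Y70.320
G1 X143.409 Y62.934
G1 X130.282 Y65.615
G1 X122.896 Y76.793
G1 X125.577 Y89.920
G1 X136.755 Y97.306
M5

Since the viewBox matches the mm dimensions, user units are millimetres directly. The only transform is the Y-flip y_m = 164.246 − y_svg.

Shape 1 is a rectangle drawn with `<rect>`. Its stroke #0000ff means engrave at S167, F2470. After flipping Y the toolpath is (163.345,127.793) → (193.507,127.793) → (193.507,100.767) → (163.345,100.767) → (163.345,127.793), returning to the start.

Shape 2 is a regular polygon drawn with `<polygon>`. Its stroke #0000ff means engrave at S167, F2470. After flipping Y the toolpath is (136.755,97.306) → (149.882,94.625) → (157.268,83.447) → (154.587,70.320) → (143.409,62.934) → (130.282,65.615) → (122.896,76.793) → (125.577,89.920) → (136.755,97.306), returning to the start.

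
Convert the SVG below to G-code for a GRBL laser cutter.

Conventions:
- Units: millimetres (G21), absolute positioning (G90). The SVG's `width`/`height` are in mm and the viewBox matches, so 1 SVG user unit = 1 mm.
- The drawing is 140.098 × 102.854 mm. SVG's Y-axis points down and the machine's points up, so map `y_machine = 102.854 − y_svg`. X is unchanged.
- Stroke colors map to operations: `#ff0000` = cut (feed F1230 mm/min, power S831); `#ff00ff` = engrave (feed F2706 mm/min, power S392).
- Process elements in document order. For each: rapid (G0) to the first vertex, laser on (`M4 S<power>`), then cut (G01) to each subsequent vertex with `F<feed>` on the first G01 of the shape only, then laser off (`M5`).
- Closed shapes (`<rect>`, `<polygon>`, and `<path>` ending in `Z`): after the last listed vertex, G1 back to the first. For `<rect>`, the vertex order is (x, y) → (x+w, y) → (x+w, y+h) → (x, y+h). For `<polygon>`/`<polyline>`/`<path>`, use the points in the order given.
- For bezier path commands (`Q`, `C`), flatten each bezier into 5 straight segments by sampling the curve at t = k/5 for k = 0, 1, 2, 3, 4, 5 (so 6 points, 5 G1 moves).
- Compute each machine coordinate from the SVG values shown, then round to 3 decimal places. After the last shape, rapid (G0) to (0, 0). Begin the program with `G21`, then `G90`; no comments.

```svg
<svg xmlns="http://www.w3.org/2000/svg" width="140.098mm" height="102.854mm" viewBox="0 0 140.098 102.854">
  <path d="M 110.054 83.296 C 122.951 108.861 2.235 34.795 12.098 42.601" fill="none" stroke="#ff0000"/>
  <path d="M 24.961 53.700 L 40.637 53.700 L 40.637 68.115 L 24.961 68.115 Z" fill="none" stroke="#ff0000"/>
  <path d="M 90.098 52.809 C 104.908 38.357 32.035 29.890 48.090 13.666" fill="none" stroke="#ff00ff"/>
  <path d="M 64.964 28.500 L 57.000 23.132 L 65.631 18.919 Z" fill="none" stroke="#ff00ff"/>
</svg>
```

1 u = 1 mm; y_m = 102.854 − y.

[1] `<path>` cubic bezier, #ff0000→cut S831 F1230: (110.054,19.558) → (103.872,14.723) → (78.304,25.087) → (46.032,41.938) → (19.736,56.564) → (12.098,60.253)

[2] `<path>` rectangle, #ff0000→cut S831 F1230: (24.961,49.154) → (40.637,49.154) → (40.637,34.739) → (24.961,34.739) → (24.961,49.154) (closed)

[3] `<path>` cubic bezier, #ff00ff→engrave S392 F2706: (90.098,50.045) → (89.875,58.108) → (77.085,65.394) → (60.206,72.563) → (47.715,80.275) → (48.090,89.188)

[4] `<path>` regular polygon, #ff00ff→engrave S392 F2706: (64.964,74.354) → (57.000,79.722) → (65.631,83.935) → (64.964,74.354) (closed)

G21
G90
G0 X110.054 Y19.558
M4 S831
G01 X103.872 Y14.723 F1230
G01 X78.304 Y25.087
G01 X46.032 Y41.938
G01 X19.736 Y56.564
G01 X12.098 Y60.253
M5
G0 X24.961 Y49.154
M4 S831
G01 X40.637 Y49.154 F1230
G01 X40.637 Y34.739
G01 X24.961 Y34.739
G01 X24.961 Y49.154
M5
G0 X90.098 Y50.045
M4 S392
G01 X89.875 Y58.108 F2706
G01 X77.085 Y65.394
G01 X60.206 Y72.563
G01 X47.715 Y80.275
G01 X48.090 Y89.188
M5
G0 X64.964 Y74.354
M4 S392
G01 X57.000 Y79.722 F2706
G01 X65.631 Y83.935
G01 X64.964 Y74.354
M5
G0 X0.000 Y0.000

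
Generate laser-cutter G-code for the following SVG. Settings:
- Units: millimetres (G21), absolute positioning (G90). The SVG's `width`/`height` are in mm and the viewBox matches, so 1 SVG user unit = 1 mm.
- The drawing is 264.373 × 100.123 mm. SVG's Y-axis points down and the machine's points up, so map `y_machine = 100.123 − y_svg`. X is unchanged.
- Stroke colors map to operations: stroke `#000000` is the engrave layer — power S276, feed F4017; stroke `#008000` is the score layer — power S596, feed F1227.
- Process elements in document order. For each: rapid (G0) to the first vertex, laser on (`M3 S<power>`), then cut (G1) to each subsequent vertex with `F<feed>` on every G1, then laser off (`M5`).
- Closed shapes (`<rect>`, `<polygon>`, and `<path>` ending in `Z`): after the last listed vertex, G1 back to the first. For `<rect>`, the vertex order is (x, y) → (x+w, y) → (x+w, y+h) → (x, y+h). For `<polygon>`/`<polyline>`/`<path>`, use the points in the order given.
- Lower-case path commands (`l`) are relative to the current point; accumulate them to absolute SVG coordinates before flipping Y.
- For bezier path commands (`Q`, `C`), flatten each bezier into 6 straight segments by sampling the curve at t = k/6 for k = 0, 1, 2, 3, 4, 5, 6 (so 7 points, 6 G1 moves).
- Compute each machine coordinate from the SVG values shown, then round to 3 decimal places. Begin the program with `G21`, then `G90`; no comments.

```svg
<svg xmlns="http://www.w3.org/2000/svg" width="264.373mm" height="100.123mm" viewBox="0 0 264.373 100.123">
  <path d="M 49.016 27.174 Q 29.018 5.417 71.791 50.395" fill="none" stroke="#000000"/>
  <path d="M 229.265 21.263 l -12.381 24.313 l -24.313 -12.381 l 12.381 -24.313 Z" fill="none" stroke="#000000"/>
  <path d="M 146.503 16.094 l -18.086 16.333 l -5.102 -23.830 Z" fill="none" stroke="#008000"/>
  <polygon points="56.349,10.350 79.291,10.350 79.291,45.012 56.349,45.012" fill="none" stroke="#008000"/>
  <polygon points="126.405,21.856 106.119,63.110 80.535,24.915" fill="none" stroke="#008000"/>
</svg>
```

G21
G90
G0 X49.016 Y72.949
M3 S276
G1 X44.094 Y78.348 F4017
G1 X42.659 Y80.039 F4017
G1 X44.711 Y78.022 F4017
G1 X50.250 Y72.298 F4017
G1 X59.277 Y62.867 F4017
G1 X71.791 Y49.728 F4017
M5
G0 X229.265 Y78.860
M3 S276
G1 X216.884 Y54.547 F4017
G1 X192.571 Y66.928 F4017
G1 X204.952 Y91.241 F4017
G1 X229.265 Y78.860 F4017
M5
G0 X146.503 Y84.029
M3 S596
G1 X128.417 Y67.696 F1227
G1 X123.315 Y91.526 F1227
G1 X146.503 Y84.029 F1227
M5
G0 X56.349 Y89.773
M3 S596
G1 X79.291 Y89.773 F1227
G1 X79.291 Y55.111 F1227
G1 X56.349 Y55.111 F1227
G1 X56.349 Y89.773 F1227
M5
G0 X126.405 Y78.267
M3 S596
G1 X106.119 Y37.013 F1227
G1 X80.535 Y75.208 F1227
G1 X126.405 Y78.267 F1227
M5

1 u = 1 mm; y_m = 100.123 − y.

[1] `<path>` quadratic bezier, #000000→engrave S276 F4017: (49.016,72.949) → (44.094,78.348) → (42.659,80.039) → (44.711,78.022) → (50.250,72.298) → (59.277,62.867) → (71.791,49.728)

[2] `<path>` regular polygon, #000000→engrave S276 F4017: (229.265,78.860) → (216.884,54.547) → (192.571,66.928) → (204.952,91.241) → (229.265,78.860) (closed)

[3] `<path>` regular polygon, #008000→score S596 F1227: (146.503,84.029) → (128.417,67.696) → (123.315,91.526) → (146.503,84.029) (closed)

[4] `<polygon>` rectangle, #008000→score S596 F1227: (56.349,89.773) → (79.291,89.773) → (79.291,55.111) → (56.349,55.111) → (56.349,89.773) (closed)

[5] `<polygon>` regular polygon, #008000→score S596 F1227: (126.405,78.267) → (106.119,37.013) → (80.535,75.208) → (126.405,78.267) (closed)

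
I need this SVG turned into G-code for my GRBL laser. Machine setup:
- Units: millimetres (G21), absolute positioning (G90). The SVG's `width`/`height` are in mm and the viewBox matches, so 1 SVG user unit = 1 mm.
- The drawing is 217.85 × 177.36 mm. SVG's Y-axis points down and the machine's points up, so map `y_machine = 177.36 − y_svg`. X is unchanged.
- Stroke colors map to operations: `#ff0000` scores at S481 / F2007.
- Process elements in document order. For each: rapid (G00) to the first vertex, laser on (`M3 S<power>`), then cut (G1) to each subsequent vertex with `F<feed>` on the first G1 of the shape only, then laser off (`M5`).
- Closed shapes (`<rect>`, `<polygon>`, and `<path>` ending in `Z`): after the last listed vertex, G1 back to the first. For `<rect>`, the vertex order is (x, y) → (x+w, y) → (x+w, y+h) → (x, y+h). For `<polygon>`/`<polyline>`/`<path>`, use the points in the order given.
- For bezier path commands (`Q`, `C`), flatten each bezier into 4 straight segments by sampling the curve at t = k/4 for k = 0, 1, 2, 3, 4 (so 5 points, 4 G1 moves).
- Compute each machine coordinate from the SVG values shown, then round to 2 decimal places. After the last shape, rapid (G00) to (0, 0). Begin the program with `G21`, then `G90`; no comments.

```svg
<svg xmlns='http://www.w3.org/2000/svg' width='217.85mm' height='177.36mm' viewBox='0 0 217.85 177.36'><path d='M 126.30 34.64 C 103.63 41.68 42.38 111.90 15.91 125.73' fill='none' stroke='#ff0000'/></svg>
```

G21
G90
G00 X126.30 Y142.72
M3 S481
G1 X103.21 Y127.46 F2007
G1 X72.53 Y99.72
G1 X41.14 Y70.71
G1 X15.91 Y51.63
M5
G00 X0.00 Y0.00

viewBox `0 0 217.85 177.36` with mm width/height → 1 unit = 1 mm. Flip: y_m = 177.36 − y_svg.

**Shape 1** — `<path>` cubic bezier, stroke `#ff0000` → score (S481, F2007). Control points (SVG): P0=(126.30,34.64), P1=(103.63,41.68), P2=(42.38,111.90), P3=(15.91,125.73); sampled at t=k/4. Machine vertices: (126.30,142.72) → (103.21,127.46) → (72.53,99.72) → (41.14,70.71) → (15.91,51.63). Open path.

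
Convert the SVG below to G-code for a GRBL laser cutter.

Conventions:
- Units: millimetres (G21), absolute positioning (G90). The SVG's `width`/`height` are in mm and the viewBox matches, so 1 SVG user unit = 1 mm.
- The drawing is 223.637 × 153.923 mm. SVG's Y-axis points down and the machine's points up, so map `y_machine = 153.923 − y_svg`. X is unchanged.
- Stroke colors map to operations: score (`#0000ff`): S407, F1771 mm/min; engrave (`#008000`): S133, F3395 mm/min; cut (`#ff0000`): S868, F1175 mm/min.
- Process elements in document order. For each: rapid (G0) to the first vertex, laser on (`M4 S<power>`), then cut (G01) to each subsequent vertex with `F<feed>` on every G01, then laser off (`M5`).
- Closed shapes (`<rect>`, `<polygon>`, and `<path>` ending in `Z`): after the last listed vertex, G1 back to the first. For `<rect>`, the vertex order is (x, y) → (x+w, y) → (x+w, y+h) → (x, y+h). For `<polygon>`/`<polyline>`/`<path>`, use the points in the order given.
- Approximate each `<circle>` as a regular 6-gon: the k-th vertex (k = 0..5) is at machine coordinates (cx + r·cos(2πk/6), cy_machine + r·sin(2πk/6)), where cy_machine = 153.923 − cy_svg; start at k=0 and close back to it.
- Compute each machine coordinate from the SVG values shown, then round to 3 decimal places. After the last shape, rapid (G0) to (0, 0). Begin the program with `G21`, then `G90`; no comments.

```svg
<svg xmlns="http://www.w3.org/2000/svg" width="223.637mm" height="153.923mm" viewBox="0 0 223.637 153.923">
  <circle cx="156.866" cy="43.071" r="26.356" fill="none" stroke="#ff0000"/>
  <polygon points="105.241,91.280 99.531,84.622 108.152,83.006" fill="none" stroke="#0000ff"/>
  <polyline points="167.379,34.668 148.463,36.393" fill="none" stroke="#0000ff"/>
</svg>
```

viewBox `0 0 223.637 153.923` with mm width/height → 1 unit = 1 mm. Flip: y_m = 153.923 − y_svg.

**Shape 1** — `<circle>` circle, stroke `#ff0000` → cut (S868, F1175). Machine vertices: (183.222,110.852) → (170.044,133.677) → (143.688,133.677) → (130.510,110.852) → (143.688,88.027) → (170.044,88.027) → (183.222,110.852). Closed: final G1 returns to the first vertex.

**Shape 2** — `<polygon>` regular polygon, stroke `#0000ff` → score (S407, F1771). Machine vertices: (105.241,62.643) → (99.531,69.301) → (108.152,70.917) → (105.241,62.643). Closed: final G1 returns to the first vertex.

**Shape 3** — `<polyline>` line segment, stroke `#0000ff` → score (S407, F1771). Machine vertices: (167.379,119.255) → (148.463,117.530). Open path.

G21
G90
G0 X183.222 Y110.852
M4 S868
G01 X170.044 Y133.677 F1175
G01 X143.688 Y133.677 F1175
G01 X130.510 Y110.852 F1175
G01 X143.688 Y88.027 F1175
G01 X170.044 Y88.027 F1175
G01 X183.222 Y110.852 F1175
M5
G0 X105.241 Y62.643
M4 S407
G01 X99.531 Y69.301 F1771
G01 X108.152 Y70.917 F1771
G01 X105.241 Y62.643 F1771
M5
G0 X167.379 Y119.255
M4 S407
G01 X148.463 Y117.530 F1771
M5
G0 X0.000 Y0.000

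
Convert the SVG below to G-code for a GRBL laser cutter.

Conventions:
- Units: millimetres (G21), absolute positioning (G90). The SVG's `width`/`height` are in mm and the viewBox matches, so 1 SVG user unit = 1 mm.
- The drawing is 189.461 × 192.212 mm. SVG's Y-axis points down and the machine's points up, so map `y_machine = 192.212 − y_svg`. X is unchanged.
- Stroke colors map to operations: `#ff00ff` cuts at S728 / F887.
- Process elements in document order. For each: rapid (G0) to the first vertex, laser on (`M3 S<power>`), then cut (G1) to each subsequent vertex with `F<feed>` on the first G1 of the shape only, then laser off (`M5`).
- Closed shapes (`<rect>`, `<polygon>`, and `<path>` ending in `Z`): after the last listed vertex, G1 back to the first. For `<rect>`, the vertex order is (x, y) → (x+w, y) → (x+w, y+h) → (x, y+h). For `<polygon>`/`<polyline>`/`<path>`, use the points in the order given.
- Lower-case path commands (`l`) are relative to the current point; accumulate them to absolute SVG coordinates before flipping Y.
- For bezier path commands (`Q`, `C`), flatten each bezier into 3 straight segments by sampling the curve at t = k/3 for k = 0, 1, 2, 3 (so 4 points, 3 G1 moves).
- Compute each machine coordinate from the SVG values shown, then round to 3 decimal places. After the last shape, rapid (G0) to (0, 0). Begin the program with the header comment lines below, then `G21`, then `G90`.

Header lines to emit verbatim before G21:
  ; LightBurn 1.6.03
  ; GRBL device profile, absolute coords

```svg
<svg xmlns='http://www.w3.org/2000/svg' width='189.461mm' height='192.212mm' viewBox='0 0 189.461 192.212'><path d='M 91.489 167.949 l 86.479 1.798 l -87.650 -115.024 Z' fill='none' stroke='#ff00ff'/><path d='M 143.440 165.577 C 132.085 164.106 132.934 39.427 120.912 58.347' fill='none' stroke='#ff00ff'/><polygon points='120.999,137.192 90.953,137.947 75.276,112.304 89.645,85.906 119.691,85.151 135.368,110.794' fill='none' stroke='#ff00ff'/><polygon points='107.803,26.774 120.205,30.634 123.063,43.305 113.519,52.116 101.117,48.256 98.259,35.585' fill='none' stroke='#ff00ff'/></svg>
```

; LightBurn 1.6.03
; GRBL device profile, absolute coords
G21
G90
G0 X91.489 Y24.263
M3 S728
G1 X177.968 Y22.465 F887
G1 X90.318 Y137.489
G1 X91.489 Y24.263
M5
G0 X143.440 Y26.635
M3 S728
G1 X135.224 Y59.294 F887
G1 X129.572 Y114.800
G1 X120.912 Y133.865
M5
G0 X120.999 Y55.020
M3 S728
G1 X90.953 Y54.265 F887
G1 X75.276 Y79.908
G1 X89.645 Y106.306
G1 X119.691 Y107.061
G1 X135.368 Y81.418
G1 X120.999 Y55.020
M5
G0 X107.803 Y165.438
M3 S728
G1 X120.205 Y161.578 F887
G1 X123.063 Y148.907
G1 X113.519 Y140.096
G1 X101.117 Y143.956
G1 X98.259 Y156.627
G1 X107.803 Y165.438
M5
G0 X0.000 Y0.000

1 u = 1 mm; y_m = 192.212 − y.

[1] `<path>` closed polygon, #ff00ff→cut S728 F887: (91.489,24.263) → (177.968,22.465) → (90.318,137.489) → (91.489,24.263) (closed)

[2] `<path>` cubic bezier, #ff00ff→cut S728 F887: (143.440,26.635) → (135.224,59.294) → (129.572,114.800) → (120.912,133.865)

[3] `<polygon>` regular polygon, #ff00ff→cut S728 F887: (120.999,55.020) → (90.953,54.265) → (75.276,79.908) → (89.645,106.306) → (119.691,107.061) → (135.368,81.418) → (120.999,55.020) (closed)

[4] `<polygon>` regular polygon, #ff00ff→cut S728 F887: (107.803,165.438) → (120.205,161.578) → (123.063,148.907) → (113.519,140.096) → (101.117,143.956) → (98.259,156.627) → (107.803,165.438) (closed)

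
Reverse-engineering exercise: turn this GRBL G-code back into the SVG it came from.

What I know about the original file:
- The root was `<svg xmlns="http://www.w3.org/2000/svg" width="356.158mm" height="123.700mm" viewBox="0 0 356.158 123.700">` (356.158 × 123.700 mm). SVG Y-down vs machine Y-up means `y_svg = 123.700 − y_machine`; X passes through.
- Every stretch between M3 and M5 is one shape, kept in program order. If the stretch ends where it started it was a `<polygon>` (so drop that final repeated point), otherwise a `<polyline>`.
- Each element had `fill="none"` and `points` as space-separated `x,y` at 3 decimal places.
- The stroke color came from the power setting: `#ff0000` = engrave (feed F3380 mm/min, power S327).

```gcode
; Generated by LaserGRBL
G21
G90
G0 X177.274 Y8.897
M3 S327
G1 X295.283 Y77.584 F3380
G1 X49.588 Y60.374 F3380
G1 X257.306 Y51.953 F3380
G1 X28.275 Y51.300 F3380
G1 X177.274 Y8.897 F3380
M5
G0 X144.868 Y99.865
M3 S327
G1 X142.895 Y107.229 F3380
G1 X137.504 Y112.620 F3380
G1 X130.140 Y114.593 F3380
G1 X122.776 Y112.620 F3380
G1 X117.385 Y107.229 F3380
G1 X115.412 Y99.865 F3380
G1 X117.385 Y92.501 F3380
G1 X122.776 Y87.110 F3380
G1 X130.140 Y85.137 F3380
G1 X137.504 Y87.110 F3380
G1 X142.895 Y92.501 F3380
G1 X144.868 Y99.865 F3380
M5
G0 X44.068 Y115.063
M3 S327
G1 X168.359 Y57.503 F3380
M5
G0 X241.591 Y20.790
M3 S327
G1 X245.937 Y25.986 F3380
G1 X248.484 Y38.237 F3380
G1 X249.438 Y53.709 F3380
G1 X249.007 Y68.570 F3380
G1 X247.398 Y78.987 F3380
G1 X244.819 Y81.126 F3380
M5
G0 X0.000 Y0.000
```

<svg xmlns="http://www.w3.org/2000/svg" width="356.158mm" height="123.700mm" viewBox="0 0 356.158 123.700">
  <polygon points="177.274,114.803 295.283,46.116 49.588,63.326 257.306,71.747 28.275,72.400" fill="none" stroke="#ff0000"/>
  <polygon points="144.868,23.835 142.895,16.471 137.504,11.080 130.140,9.107 122.776,11.080 117.385,16.471 115.412,23.835 117.385,31.199 122.776,36.590 130.140,38.563 137.504,36.590 142.895,31.199" fill="none" stroke="#ff0000"/>
  <polyline points="44.068,8.637 168.359,66.197" fill="none" stroke="#ff0000"/>
  <polyline points="241.591,102.910 245.937,97.714 248.484,85.463 249.438,69.991 249.007,55.130 247.398,44.713 244.819,42.574" fill="none" stroke="#ff0000"/>
</svg>

Each laser-on run becomes one SVG element. Flip Y back into SVG space with y_svg = 123.700 − y_machine. Every run uses S327, so all elements get stroke `#ff0000` (engrave).

Run 1: The run returns to its start, so emit a `<polygon>` with points (Y-flipped): 177.274,114.803 295.283,46.116 49.588,63.326 257.306,71.747 28.275,72.400.

Run 2: The run returns to its start, so emit a `<polygon>` with points (Y-flipped): 144.868,23.835 142.895,16.471 137.504,11.080 130.140,9.107 122.776,11.080 117.385,16.471 115.412,23.835 117.385,31.199 122.776,36.590 130.140,38.563 137.504,36.590 142.895,31.199.

Run 3: The run is open, so emit a `<polyline>` with points (Y-flipped): 44.068,8.637 168.359,66.197.

Run 4: The run is open, so emit a `<polyline>` with points (Y-flipped): 241.591,102.910 245.937,97.714 248.484,85.463 249.438,69.991 249.007,55.130 247.398,44.713 244.819,42.574.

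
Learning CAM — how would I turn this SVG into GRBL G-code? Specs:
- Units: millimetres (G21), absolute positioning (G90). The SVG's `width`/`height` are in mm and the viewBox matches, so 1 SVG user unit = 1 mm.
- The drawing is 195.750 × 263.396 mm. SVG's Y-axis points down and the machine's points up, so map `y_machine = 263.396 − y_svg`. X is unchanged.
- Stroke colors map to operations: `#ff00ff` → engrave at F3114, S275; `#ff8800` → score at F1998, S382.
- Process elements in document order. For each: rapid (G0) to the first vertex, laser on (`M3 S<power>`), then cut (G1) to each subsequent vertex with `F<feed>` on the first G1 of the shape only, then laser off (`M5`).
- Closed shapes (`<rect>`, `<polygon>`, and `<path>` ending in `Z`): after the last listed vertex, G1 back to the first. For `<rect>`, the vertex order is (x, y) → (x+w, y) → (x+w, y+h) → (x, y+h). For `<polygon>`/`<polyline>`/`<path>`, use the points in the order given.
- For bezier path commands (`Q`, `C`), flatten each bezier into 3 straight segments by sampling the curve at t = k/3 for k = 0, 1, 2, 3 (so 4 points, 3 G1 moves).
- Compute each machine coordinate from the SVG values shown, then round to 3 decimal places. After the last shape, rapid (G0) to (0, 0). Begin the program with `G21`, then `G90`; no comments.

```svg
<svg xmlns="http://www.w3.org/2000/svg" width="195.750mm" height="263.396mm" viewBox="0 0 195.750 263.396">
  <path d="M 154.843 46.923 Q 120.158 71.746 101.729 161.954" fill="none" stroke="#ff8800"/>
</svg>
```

1 u = 1 mm; y_m = 263.396 − y.

[1] `<path>` quadratic bezier, #ff8800→score S382 F1998: (154.843,216.473) → (133.526,192.659) → (115.821,154.316) → (101.729,101.442)

G21
G90
G0 X154.843 Y216.473
M3 S382
G1 X133.526 Y192.659 F1998
G1 X115.821 Y154.316
G1 X101.729 Y101.442
M5
G0 X0.000 Y0.000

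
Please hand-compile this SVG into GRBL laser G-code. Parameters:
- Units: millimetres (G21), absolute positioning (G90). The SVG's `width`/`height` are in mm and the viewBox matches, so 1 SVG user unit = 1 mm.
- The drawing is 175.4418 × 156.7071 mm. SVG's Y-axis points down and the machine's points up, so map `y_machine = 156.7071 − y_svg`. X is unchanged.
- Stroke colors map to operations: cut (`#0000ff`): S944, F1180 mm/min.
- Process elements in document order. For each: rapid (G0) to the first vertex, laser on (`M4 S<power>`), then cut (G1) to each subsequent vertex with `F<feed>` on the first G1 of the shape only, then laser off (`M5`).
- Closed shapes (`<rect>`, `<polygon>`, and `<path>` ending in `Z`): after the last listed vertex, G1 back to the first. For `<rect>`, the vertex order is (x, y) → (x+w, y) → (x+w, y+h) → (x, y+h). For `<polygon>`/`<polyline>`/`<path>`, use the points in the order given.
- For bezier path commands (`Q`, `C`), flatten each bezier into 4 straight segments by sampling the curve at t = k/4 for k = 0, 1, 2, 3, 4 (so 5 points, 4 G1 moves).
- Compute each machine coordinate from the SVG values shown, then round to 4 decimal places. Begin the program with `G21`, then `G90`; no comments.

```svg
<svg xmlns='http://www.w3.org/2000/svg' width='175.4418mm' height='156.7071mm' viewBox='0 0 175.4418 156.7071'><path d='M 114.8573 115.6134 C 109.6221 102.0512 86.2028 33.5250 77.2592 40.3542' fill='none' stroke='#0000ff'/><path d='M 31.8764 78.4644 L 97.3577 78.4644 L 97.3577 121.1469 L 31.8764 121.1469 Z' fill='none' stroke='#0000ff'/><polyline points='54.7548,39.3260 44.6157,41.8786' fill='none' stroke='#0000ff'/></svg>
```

viewBox `0 0 175.4418 156.7071` with mm width/height → 1 unit = 1 mm. Flip: y_m = 156.7071 − y_svg.

**Shape 1** — `<path>` cubic bezier, stroke `#0000ff` → cut (S944, F1180). Control points (SVG): P0=(114.8573,115.6134), P1=(109.6221,102.0512), P2=(86.2028,33.5250), P3=(77.2592,40.3542); sampled at t=k/4. Machine vertices: (114.8573,41.0937) → (108.0317,59.5349) → (97.4489,86.3701) → (86.1708,109.3819) → (77.2592,116.3529). Open path.

**Shape 2** — `<path>` rectangle, stroke `#0000ff` → cut (S944, F1180). Machine vertices: (31.8764,78.2427) → (97.3577,78.2427) → (97.3577,35.5602) → (31.8764,35.5602) → (31.8764,78.2427). Closed: final G1 returns to the first vertex.

**Shape 3** — `<polyline>` line segment, stroke `#0000ff` → cut (S944, F1180). Machine vertices: (54.7548,117.3811) → (44.6157,114.8285). Open path.

G21
G90
G0 X114.8573 Y41.0937
M4 S944
G1 X108.0317 Y59.5349 F1180
G1 X97.4489 Y86.3701
G1 X86.1708 Y109.3819
G1 X77.2592 Y116.3529
M5
G0 X31.8764 Y78.2427
M4 S944
G1 X97.3577 Y78.2427 F1180
G1 X97.3577 Y35.5602
G1 X31.8764 Y35.5602
G1 X31.8764 Y78.2427
M5
G0 X54.7548 Y117.3811
M4 S944
G1 X44.6157 Y114.8285 F1180
M5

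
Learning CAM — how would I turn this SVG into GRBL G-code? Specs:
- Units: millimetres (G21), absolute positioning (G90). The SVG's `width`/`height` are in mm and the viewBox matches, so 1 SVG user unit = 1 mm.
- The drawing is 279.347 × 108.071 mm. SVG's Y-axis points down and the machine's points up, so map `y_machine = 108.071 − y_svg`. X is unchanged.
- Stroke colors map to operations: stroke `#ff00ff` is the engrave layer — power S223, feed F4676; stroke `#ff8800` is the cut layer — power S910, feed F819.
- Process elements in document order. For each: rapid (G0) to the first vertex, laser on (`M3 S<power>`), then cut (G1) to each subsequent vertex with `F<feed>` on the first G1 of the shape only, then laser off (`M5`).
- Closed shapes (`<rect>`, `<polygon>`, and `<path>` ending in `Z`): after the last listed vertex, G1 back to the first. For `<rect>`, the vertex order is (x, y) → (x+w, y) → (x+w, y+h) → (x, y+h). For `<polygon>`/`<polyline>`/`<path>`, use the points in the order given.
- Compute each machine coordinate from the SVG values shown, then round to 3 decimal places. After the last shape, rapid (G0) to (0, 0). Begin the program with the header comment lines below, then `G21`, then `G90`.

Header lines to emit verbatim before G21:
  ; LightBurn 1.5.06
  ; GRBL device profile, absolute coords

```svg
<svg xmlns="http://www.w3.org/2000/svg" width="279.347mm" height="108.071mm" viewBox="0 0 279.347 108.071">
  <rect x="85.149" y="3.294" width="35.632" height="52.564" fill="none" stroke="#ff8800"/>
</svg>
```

viewBox `0 0 279.347 108.071` with mm width/height → 1 unit = 1 mm. Flip: y_m = 108.071 − y_svg.

**Shape 1** — `<rect>` rectangle, stroke `#ff8800` → cut (S910, F819). Machine vertices: (85.149,104.777) → (120.781,104.777) → (120.781,52.213) → (85.149,52.213) → (85.149,104.777). Closed: final G1 returns to the first vertex.

; LightBurn 1.5.06
; GRBL device profile, absolute coords
G21
G90
G0 X85.149 Y104.777
M3 S910
G1 X120.781 Y104.777 F819
G1 X120.781 Y52.213
G1 X85.149 Y52.213
G1 X85.149 Y104.777
M5
G0 X0.000 Y0.000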